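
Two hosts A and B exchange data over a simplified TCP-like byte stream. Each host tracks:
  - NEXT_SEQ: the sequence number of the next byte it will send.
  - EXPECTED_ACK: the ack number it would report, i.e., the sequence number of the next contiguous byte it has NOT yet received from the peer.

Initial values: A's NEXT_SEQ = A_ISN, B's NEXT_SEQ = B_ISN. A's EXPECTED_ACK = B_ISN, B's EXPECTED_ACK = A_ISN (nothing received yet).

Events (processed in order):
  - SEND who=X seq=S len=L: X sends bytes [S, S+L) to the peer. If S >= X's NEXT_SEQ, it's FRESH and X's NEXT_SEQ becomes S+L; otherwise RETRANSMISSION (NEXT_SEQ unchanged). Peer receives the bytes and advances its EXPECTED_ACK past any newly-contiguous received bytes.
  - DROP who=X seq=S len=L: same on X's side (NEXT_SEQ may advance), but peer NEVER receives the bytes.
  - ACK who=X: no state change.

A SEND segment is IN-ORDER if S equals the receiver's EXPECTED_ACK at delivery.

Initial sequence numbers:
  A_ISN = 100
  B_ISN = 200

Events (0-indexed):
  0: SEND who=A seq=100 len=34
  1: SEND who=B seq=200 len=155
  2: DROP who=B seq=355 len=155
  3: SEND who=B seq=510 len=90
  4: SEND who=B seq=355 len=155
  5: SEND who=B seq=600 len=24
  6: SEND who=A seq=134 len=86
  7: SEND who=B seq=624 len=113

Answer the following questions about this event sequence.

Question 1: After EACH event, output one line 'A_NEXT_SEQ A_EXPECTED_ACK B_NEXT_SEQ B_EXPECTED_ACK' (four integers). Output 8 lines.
134 200 200 134
134 355 355 134
134 355 510 134
134 355 600 134
134 600 600 134
134 624 624 134
220 624 624 220
220 737 737 220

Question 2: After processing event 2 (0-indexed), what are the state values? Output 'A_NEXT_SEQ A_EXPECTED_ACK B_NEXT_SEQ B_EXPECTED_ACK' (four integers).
After event 0: A_seq=134 A_ack=200 B_seq=200 B_ack=134
After event 1: A_seq=134 A_ack=355 B_seq=355 B_ack=134
After event 2: A_seq=134 A_ack=355 B_seq=510 B_ack=134

134 355 510 134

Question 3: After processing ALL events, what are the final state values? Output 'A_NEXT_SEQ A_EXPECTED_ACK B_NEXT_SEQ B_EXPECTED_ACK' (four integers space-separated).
Answer: 220 737 737 220

Derivation:
After event 0: A_seq=134 A_ack=200 B_seq=200 B_ack=134
After event 1: A_seq=134 A_ack=355 B_seq=355 B_ack=134
After event 2: A_seq=134 A_ack=355 B_seq=510 B_ack=134
After event 3: A_seq=134 A_ack=355 B_seq=600 B_ack=134
After event 4: A_seq=134 A_ack=600 B_seq=600 B_ack=134
After event 5: A_seq=134 A_ack=624 B_seq=624 B_ack=134
After event 6: A_seq=220 A_ack=624 B_seq=624 B_ack=220
After event 7: A_seq=220 A_ack=737 B_seq=737 B_ack=220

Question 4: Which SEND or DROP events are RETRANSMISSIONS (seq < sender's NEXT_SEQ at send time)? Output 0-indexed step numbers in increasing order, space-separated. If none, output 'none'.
Step 0: SEND seq=100 -> fresh
Step 1: SEND seq=200 -> fresh
Step 2: DROP seq=355 -> fresh
Step 3: SEND seq=510 -> fresh
Step 4: SEND seq=355 -> retransmit
Step 5: SEND seq=600 -> fresh
Step 6: SEND seq=134 -> fresh
Step 7: SEND seq=624 -> fresh

Answer: 4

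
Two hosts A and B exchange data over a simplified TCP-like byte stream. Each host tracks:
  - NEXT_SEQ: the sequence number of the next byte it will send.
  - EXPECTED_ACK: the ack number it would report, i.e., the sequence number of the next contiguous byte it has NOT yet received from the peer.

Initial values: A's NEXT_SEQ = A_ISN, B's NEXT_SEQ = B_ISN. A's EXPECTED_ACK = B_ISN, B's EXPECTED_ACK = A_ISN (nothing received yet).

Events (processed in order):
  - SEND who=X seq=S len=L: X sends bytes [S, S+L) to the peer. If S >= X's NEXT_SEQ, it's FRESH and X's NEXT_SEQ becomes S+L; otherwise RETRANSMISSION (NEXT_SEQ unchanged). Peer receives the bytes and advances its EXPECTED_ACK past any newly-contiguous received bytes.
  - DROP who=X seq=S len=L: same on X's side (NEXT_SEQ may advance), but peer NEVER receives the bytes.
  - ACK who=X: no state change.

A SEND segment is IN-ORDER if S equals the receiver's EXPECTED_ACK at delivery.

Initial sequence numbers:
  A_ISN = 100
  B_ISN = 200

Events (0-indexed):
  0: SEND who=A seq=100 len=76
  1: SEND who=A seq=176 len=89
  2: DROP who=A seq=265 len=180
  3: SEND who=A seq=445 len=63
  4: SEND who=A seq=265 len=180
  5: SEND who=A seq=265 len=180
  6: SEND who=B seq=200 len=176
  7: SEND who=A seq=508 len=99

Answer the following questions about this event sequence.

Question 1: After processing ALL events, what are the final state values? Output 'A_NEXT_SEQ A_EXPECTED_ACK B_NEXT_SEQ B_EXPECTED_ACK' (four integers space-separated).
After event 0: A_seq=176 A_ack=200 B_seq=200 B_ack=176
After event 1: A_seq=265 A_ack=200 B_seq=200 B_ack=265
After event 2: A_seq=445 A_ack=200 B_seq=200 B_ack=265
After event 3: A_seq=508 A_ack=200 B_seq=200 B_ack=265
After event 4: A_seq=508 A_ack=200 B_seq=200 B_ack=508
After event 5: A_seq=508 A_ack=200 B_seq=200 B_ack=508
After event 6: A_seq=508 A_ack=376 B_seq=376 B_ack=508
After event 7: A_seq=607 A_ack=376 B_seq=376 B_ack=607

Answer: 607 376 376 607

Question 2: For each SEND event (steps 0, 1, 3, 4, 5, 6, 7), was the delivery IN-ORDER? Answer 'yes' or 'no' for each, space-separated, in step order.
Step 0: SEND seq=100 -> in-order
Step 1: SEND seq=176 -> in-order
Step 3: SEND seq=445 -> out-of-order
Step 4: SEND seq=265 -> in-order
Step 5: SEND seq=265 -> out-of-order
Step 6: SEND seq=200 -> in-order
Step 7: SEND seq=508 -> in-order

Answer: yes yes no yes no yes yes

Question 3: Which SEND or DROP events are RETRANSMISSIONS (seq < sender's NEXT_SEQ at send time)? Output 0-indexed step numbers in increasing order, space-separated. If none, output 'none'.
Step 0: SEND seq=100 -> fresh
Step 1: SEND seq=176 -> fresh
Step 2: DROP seq=265 -> fresh
Step 3: SEND seq=445 -> fresh
Step 4: SEND seq=265 -> retransmit
Step 5: SEND seq=265 -> retransmit
Step 6: SEND seq=200 -> fresh
Step 7: SEND seq=508 -> fresh

Answer: 4 5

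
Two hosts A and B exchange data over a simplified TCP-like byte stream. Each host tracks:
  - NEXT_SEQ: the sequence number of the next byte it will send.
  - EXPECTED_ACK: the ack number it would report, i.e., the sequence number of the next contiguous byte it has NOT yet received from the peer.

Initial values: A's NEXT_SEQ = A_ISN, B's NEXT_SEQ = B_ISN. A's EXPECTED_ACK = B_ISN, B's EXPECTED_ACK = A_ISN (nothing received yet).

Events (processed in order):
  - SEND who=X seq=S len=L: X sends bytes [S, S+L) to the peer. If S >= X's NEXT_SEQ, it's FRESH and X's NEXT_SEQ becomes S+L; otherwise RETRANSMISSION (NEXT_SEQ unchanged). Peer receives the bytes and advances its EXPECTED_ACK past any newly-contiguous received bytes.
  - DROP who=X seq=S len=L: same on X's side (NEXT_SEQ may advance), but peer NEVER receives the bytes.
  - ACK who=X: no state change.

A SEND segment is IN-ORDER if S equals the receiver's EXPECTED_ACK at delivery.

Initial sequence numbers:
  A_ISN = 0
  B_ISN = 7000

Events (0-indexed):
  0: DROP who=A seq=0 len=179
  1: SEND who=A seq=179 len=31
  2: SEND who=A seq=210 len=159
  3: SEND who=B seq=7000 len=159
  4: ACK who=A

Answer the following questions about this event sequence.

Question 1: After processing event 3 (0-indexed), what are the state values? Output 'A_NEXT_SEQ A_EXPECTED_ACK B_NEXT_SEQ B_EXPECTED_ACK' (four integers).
After event 0: A_seq=179 A_ack=7000 B_seq=7000 B_ack=0
After event 1: A_seq=210 A_ack=7000 B_seq=7000 B_ack=0
After event 2: A_seq=369 A_ack=7000 B_seq=7000 B_ack=0
After event 3: A_seq=369 A_ack=7159 B_seq=7159 B_ack=0

369 7159 7159 0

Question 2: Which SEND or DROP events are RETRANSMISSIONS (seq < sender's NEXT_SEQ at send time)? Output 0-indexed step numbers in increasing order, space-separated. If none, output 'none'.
Step 0: DROP seq=0 -> fresh
Step 1: SEND seq=179 -> fresh
Step 2: SEND seq=210 -> fresh
Step 3: SEND seq=7000 -> fresh

Answer: none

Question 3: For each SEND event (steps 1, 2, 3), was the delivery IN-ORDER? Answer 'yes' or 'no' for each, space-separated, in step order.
Answer: no no yes

Derivation:
Step 1: SEND seq=179 -> out-of-order
Step 2: SEND seq=210 -> out-of-order
Step 3: SEND seq=7000 -> in-order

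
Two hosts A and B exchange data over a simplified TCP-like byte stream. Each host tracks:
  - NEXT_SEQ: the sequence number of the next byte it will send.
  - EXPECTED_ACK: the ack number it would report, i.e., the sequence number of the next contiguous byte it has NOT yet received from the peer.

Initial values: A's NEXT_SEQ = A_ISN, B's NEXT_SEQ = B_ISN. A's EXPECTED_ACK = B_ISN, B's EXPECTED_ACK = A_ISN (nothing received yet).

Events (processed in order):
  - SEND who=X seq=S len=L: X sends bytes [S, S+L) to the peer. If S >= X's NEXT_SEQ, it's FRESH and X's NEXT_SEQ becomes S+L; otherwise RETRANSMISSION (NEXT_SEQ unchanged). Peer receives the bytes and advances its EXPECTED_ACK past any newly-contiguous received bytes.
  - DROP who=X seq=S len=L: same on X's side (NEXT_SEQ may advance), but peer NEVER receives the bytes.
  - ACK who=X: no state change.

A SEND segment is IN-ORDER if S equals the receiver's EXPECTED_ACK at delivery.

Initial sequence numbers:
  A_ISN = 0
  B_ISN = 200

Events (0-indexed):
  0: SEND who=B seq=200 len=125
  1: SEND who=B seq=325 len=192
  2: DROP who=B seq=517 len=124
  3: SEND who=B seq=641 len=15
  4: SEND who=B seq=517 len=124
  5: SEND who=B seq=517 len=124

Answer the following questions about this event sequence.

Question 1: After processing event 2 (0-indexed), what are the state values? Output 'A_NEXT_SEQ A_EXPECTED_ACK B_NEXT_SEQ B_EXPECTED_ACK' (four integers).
After event 0: A_seq=0 A_ack=325 B_seq=325 B_ack=0
After event 1: A_seq=0 A_ack=517 B_seq=517 B_ack=0
After event 2: A_seq=0 A_ack=517 B_seq=641 B_ack=0

0 517 641 0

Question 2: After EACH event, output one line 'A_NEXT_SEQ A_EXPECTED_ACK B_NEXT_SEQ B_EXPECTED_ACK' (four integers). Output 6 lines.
0 325 325 0
0 517 517 0
0 517 641 0
0 517 656 0
0 656 656 0
0 656 656 0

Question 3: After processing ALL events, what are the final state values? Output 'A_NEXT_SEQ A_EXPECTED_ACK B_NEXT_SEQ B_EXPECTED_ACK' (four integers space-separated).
Answer: 0 656 656 0

Derivation:
After event 0: A_seq=0 A_ack=325 B_seq=325 B_ack=0
After event 1: A_seq=0 A_ack=517 B_seq=517 B_ack=0
After event 2: A_seq=0 A_ack=517 B_seq=641 B_ack=0
After event 3: A_seq=0 A_ack=517 B_seq=656 B_ack=0
After event 4: A_seq=0 A_ack=656 B_seq=656 B_ack=0
After event 5: A_seq=0 A_ack=656 B_seq=656 B_ack=0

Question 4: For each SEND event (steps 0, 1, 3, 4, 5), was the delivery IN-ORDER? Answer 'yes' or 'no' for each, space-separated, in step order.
Answer: yes yes no yes no

Derivation:
Step 0: SEND seq=200 -> in-order
Step 1: SEND seq=325 -> in-order
Step 3: SEND seq=641 -> out-of-order
Step 4: SEND seq=517 -> in-order
Step 5: SEND seq=517 -> out-of-order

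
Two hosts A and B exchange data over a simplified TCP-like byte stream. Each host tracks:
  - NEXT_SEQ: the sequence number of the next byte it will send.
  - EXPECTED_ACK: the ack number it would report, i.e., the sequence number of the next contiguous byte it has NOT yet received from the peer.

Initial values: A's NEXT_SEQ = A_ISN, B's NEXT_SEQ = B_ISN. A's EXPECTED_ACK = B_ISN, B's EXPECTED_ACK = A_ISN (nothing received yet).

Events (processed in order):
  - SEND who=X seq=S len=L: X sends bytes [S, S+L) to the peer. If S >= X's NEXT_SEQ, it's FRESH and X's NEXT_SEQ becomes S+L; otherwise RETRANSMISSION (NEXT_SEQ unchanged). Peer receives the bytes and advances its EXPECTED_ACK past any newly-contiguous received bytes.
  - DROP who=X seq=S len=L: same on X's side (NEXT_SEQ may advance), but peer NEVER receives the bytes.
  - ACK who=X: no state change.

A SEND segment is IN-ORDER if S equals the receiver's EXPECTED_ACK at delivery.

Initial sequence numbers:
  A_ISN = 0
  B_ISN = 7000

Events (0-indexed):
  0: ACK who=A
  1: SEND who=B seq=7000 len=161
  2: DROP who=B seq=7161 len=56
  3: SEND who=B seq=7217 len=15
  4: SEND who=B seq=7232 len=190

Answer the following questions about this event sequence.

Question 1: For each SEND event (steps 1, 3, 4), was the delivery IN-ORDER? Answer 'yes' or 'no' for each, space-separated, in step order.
Answer: yes no no

Derivation:
Step 1: SEND seq=7000 -> in-order
Step 3: SEND seq=7217 -> out-of-order
Step 4: SEND seq=7232 -> out-of-order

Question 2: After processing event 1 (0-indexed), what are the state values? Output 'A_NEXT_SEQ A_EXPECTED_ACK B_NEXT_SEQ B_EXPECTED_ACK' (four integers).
After event 0: A_seq=0 A_ack=7000 B_seq=7000 B_ack=0
After event 1: A_seq=0 A_ack=7161 B_seq=7161 B_ack=0

0 7161 7161 0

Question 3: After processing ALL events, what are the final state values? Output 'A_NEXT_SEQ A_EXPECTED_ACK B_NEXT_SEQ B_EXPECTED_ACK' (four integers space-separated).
After event 0: A_seq=0 A_ack=7000 B_seq=7000 B_ack=0
After event 1: A_seq=0 A_ack=7161 B_seq=7161 B_ack=0
After event 2: A_seq=0 A_ack=7161 B_seq=7217 B_ack=0
After event 3: A_seq=0 A_ack=7161 B_seq=7232 B_ack=0
After event 4: A_seq=0 A_ack=7161 B_seq=7422 B_ack=0

Answer: 0 7161 7422 0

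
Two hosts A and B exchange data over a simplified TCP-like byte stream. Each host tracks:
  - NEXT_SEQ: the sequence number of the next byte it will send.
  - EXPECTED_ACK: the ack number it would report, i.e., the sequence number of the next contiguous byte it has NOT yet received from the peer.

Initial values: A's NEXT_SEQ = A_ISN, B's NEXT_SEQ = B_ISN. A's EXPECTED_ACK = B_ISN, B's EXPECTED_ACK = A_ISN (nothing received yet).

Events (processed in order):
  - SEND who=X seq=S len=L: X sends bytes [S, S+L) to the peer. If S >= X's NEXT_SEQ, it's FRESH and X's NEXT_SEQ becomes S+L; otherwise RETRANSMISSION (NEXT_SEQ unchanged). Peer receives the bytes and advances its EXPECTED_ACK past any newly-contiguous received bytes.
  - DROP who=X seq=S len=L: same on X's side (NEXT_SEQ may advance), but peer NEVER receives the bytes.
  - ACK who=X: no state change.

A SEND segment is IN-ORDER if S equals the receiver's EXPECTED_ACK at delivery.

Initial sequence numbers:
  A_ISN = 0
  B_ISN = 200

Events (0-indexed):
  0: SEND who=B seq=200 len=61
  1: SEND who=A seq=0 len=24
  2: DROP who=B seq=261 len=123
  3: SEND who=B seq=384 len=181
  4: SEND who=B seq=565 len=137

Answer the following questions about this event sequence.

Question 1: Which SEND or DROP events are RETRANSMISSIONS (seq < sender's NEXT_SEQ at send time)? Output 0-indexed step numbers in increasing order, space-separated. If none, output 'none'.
Answer: none

Derivation:
Step 0: SEND seq=200 -> fresh
Step 1: SEND seq=0 -> fresh
Step 2: DROP seq=261 -> fresh
Step 3: SEND seq=384 -> fresh
Step 4: SEND seq=565 -> fresh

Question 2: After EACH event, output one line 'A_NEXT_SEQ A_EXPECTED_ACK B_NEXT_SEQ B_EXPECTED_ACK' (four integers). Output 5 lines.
0 261 261 0
24 261 261 24
24 261 384 24
24 261 565 24
24 261 702 24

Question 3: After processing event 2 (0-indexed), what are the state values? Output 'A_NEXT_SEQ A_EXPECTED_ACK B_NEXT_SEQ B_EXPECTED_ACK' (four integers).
After event 0: A_seq=0 A_ack=261 B_seq=261 B_ack=0
After event 1: A_seq=24 A_ack=261 B_seq=261 B_ack=24
After event 2: A_seq=24 A_ack=261 B_seq=384 B_ack=24

24 261 384 24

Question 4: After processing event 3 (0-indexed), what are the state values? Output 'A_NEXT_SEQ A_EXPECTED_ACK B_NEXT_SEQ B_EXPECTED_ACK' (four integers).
After event 0: A_seq=0 A_ack=261 B_seq=261 B_ack=0
After event 1: A_seq=24 A_ack=261 B_seq=261 B_ack=24
After event 2: A_seq=24 A_ack=261 B_seq=384 B_ack=24
After event 3: A_seq=24 A_ack=261 B_seq=565 B_ack=24

24 261 565 24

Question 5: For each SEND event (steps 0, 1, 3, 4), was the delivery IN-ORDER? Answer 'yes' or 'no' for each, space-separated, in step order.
Answer: yes yes no no

Derivation:
Step 0: SEND seq=200 -> in-order
Step 1: SEND seq=0 -> in-order
Step 3: SEND seq=384 -> out-of-order
Step 4: SEND seq=565 -> out-of-order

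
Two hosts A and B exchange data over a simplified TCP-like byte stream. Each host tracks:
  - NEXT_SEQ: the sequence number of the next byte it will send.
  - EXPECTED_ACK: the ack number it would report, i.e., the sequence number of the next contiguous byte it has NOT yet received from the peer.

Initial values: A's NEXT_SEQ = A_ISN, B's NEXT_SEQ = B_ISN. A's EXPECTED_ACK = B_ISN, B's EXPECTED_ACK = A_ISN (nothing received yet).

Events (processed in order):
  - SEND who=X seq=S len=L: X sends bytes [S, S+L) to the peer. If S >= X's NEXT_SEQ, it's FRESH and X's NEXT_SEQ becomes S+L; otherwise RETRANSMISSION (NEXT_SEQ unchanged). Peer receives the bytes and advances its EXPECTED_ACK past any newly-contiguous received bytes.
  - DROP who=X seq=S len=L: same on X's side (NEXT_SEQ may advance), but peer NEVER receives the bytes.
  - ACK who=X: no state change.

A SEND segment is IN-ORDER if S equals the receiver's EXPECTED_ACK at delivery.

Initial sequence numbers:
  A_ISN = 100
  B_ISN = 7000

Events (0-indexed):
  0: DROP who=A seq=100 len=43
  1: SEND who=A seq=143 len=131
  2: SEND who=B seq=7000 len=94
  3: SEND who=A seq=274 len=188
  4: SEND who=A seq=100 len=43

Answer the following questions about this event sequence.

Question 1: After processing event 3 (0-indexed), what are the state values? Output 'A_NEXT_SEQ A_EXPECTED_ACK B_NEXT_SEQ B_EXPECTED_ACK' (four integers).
After event 0: A_seq=143 A_ack=7000 B_seq=7000 B_ack=100
After event 1: A_seq=274 A_ack=7000 B_seq=7000 B_ack=100
After event 2: A_seq=274 A_ack=7094 B_seq=7094 B_ack=100
After event 3: A_seq=462 A_ack=7094 B_seq=7094 B_ack=100

462 7094 7094 100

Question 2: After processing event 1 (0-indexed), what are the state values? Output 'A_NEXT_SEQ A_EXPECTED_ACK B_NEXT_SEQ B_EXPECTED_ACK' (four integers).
After event 0: A_seq=143 A_ack=7000 B_seq=7000 B_ack=100
After event 1: A_seq=274 A_ack=7000 B_seq=7000 B_ack=100

274 7000 7000 100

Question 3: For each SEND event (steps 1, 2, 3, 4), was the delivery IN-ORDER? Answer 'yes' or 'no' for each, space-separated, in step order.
Answer: no yes no yes

Derivation:
Step 1: SEND seq=143 -> out-of-order
Step 2: SEND seq=7000 -> in-order
Step 3: SEND seq=274 -> out-of-order
Step 4: SEND seq=100 -> in-order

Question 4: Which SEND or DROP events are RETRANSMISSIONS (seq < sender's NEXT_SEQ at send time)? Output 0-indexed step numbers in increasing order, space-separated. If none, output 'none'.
Answer: 4

Derivation:
Step 0: DROP seq=100 -> fresh
Step 1: SEND seq=143 -> fresh
Step 2: SEND seq=7000 -> fresh
Step 3: SEND seq=274 -> fresh
Step 4: SEND seq=100 -> retransmit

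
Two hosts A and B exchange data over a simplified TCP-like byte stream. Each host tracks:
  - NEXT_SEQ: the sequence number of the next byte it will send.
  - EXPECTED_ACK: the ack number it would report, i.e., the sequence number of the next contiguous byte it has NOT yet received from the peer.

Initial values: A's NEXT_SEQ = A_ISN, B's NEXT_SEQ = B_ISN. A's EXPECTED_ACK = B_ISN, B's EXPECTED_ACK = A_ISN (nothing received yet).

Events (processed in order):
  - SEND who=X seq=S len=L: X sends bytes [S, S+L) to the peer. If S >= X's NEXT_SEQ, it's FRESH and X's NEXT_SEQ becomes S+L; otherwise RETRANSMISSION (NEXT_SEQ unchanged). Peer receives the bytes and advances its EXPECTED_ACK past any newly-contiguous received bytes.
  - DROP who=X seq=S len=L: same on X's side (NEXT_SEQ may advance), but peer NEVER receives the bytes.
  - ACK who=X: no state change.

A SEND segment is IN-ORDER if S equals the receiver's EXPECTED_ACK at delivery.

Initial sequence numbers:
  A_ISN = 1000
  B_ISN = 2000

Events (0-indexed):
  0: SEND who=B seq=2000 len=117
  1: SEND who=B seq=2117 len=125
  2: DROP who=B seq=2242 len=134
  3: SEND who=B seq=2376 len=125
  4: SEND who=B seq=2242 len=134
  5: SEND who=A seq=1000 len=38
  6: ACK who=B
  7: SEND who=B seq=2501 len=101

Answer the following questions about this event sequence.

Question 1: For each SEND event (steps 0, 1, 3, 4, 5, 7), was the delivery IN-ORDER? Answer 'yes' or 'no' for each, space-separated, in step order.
Step 0: SEND seq=2000 -> in-order
Step 1: SEND seq=2117 -> in-order
Step 3: SEND seq=2376 -> out-of-order
Step 4: SEND seq=2242 -> in-order
Step 5: SEND seq=1000 -> in-order
Step 7: SEND seq=2501 -> in-order

Answer: yes yes no yes yes yes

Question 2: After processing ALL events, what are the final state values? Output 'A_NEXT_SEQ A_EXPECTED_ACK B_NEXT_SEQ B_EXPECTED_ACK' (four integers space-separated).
Answer: 1038 2602 2602 1038

Derivation:
After event 0: A_seq=1000 A_ack=2117 B_seq=2117 B_ack=1000
After event 1: A_seq=1000 A_ack=2242 B_seq=2242 B_ack=1000
After event 2: A_seq=1000 A_ack=2242 B_seq=2376 B_ack=1000
After event 3: A_seq=1000 A_ack=2242 B_seq=2501 B_ack=1000
After event 4: A_seq=1000 A_ack=2501 B_seq=2501 B_ack=1000
After event 5: A_seq=1038 A_ack=2501 B_seq=2501 B_ack=1038
After event 6: A_seq=1038 A_ack=2501 B_seq=2501 B_ack=1038
After event 7: A_seq=1038 A_ack=2602 B_seq=2602 B_ack=1038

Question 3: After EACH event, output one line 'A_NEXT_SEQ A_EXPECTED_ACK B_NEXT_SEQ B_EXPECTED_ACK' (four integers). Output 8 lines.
1000 2117 2117 1000
1000 2242 2242 1000
1000 2242 2376 1000
1000 2242 2501 1000
1000 2501 2501 1000
1038 2501 2501 1038
1038 2501 2501 1038
1038 2602 2602 1038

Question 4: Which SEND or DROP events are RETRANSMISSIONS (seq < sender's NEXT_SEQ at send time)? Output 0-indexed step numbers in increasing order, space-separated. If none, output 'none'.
Step 0: SEND seq=2000 -> fresh
Step 1: SEND seq=2117 -> fresh
Step 2: DROP seq=2242 -> fresh
Step 3: SEND seq=2376 -> fresh
Step 4: SEND seq=2242 -> retransmit
Step 5: SEND seq=1000 -> fresh
Step 7: SEND seq=2501 -> fresh

Answer: 4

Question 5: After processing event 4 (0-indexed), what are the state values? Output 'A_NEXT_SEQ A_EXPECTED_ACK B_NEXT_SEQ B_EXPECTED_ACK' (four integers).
After event 0: A_seq=1000 A_ack=2117 B_seq=2117 B_ack=1000
After event 1: A_seq=1000 A_ack=2242 B_seq=2242 B_ack=1000
After event 2: A_seq=1000 A_ack=2242 B_seq=2376 B_ack=1000
After event 3: A_seq=1000 A_ack=2242 B_seq=2501 B_ack=1000
After event 4: A_seq=1000 A_ack=2501 B_seq=2501 B_ack=1000

1000 2501 2501 1000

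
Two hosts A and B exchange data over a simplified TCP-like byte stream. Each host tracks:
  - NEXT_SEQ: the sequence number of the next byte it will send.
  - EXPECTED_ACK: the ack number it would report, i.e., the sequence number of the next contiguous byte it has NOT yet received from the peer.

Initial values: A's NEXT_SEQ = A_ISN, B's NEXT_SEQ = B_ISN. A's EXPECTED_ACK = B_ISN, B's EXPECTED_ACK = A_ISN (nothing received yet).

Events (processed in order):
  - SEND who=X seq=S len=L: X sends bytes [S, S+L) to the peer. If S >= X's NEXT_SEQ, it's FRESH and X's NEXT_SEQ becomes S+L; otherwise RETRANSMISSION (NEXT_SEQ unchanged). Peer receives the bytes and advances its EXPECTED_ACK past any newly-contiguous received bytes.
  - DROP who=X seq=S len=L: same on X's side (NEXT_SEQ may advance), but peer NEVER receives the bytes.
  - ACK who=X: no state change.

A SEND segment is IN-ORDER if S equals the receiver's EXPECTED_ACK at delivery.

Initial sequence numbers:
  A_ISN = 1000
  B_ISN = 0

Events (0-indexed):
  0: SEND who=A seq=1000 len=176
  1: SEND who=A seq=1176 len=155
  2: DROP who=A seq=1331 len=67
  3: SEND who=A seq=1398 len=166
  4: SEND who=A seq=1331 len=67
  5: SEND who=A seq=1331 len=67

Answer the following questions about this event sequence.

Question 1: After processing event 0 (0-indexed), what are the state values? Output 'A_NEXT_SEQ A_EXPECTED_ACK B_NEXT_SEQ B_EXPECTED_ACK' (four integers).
After event 0: A_seq=1176 A_ack=0 B_seq=0 B_ack=1176

1176 0 0 1176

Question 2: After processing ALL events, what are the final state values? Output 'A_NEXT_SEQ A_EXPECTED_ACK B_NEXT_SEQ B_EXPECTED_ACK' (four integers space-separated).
After event 0: A_seq=1176 A_ack=0 B_seq=0 B_ack=1176
After event 1: A_seq=1331 A_ack=0 B_seq=0 B_ack=1331
After event 2: A_seq=1398 A_ack=0 B_seq=0 B_ack=1331
After event 3: A_seq=1564 A_ack=0 B_seq=0 B_ack=1331
After event 4: A_seq=1564 A_ack=0 B_seq=0 B_ack=1564
After event 5: A_seq=1564 A_ack=0 B_seq=0 B_ack=1564

Answer: 1564 0 0 1564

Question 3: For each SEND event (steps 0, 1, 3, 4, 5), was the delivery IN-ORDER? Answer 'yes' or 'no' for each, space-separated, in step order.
Answer: yes yes no yes no

Derivation:
Step 0: SEND seq=1000 -> in-order
Step 1: SEND seq=1176 -> in-order
Step 3: SEND seq=1398 -> out-of-order
Step 4: SEND seq=1331 -> in-order
Step 5: SEND seq=1331 -> out-of-order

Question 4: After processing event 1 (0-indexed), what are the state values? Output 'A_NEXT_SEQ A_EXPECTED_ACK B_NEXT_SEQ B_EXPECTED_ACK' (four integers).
After event 0: A_seq=1176 A_ack=0 B_seq=0 B_ack=1176
After event 1: A_seq=1331 A_ack=0 B_seq=0 B_ack=1331

1331 0 0 1331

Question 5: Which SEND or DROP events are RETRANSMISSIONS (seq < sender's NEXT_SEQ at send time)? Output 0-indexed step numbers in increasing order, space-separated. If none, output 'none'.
Step 0: SEND seq=1000 -> fresh
Step 1: SEND seq=1176 -> fresh
Step 2: DROP seq=1331 -> fresh
Step 3: SEND seq=1398 -> fresh
Step 4: SEND seq=1331 -> retransmit
Step 5: SEND seq=1331 -> retransmit

Answer: 4 5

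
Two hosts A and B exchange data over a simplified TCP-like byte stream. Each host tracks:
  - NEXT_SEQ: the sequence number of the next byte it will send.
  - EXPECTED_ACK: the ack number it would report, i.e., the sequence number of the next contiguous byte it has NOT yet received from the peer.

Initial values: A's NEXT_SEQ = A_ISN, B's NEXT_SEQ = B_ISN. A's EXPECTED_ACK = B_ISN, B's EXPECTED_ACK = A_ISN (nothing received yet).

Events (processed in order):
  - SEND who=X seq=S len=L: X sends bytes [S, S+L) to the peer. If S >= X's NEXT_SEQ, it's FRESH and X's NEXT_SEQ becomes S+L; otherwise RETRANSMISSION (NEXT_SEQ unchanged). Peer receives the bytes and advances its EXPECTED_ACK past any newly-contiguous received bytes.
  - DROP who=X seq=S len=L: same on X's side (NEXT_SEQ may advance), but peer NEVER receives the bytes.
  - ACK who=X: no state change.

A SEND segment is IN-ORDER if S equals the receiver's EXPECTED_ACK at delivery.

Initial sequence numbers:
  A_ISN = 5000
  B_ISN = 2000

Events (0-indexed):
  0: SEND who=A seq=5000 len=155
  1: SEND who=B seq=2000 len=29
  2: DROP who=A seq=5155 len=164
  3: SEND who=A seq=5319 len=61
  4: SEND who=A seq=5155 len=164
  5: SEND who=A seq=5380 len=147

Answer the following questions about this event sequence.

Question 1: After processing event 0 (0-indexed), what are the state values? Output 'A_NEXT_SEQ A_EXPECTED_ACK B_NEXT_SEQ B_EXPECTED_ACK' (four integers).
After event 0: A_seq=5155 A_ack=2000 B_seq=2000 B_ack=5155

5155 2000 2000 5155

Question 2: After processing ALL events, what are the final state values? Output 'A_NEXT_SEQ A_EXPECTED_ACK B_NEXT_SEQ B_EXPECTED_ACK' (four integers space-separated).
Answer: 5527 2029 2029 5527

Derivation:
After event 0: A_seq=5155 A_ack=2000 B_seq=2000 B_ack=5155
After event 1: A_seq=5155 A_ack=2029 B_seq=2029 B_ack=5155
After event 2: A_seq=5319 A_ack=2029 B_seq=2029 B_ack=5155
After event 3: A_seq=5380 A_ack=2029 B_seq=2029 B_ack=5155
After event 4: A_seq=5380 A_ack=2029 B_seq=2029 B_ack=5380
After event 5: A_seq=5527 A_ack=2029 B_seq=2029 B_ack=5527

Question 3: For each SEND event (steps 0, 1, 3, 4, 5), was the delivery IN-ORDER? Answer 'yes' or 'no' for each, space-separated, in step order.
Answer: yes yes no yes yes

Derivation:
Step 0: SEND seq=5000 -> in-order
Step 1: SEND seq=2000 -> in-order
Step 3: SEND seq=5319 -> out-of-order
Step 4: SEND seq=5155 -> in-order
Step 5: SEND seq=5380 -> in-order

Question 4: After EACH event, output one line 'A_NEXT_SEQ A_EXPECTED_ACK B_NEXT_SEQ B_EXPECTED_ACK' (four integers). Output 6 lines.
5155 2000 2000 5155
5155 2029 2029 5155
5319 2029 2029 5155
5380 2029 2029 5155
5380 2029 2029 5380
5527 2029 2029 5527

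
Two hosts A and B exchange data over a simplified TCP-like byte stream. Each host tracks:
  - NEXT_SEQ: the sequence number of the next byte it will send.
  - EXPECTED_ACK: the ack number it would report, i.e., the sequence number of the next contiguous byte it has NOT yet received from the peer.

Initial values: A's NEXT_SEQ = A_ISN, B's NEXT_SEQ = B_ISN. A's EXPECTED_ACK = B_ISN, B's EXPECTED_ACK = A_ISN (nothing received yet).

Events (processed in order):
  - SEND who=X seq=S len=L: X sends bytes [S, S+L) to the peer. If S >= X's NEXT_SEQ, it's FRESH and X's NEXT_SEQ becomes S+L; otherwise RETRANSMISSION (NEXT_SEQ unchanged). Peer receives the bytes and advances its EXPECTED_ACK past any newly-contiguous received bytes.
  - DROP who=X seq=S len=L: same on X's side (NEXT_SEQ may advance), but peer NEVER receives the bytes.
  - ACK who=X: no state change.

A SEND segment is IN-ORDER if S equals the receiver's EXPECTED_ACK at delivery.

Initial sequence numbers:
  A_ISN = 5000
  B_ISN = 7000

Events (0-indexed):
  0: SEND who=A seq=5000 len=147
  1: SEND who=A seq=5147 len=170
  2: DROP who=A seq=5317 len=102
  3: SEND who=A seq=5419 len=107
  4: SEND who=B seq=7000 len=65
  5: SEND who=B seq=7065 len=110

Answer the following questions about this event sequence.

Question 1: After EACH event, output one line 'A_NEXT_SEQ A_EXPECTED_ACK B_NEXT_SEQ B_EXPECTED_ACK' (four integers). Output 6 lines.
5147 7000 7000 5147
5317 7000 7000 5317
5419 7000 7000 5317
5526 7000 7000 5317
5526 7065 7065 5317
5526 7175 7175 5317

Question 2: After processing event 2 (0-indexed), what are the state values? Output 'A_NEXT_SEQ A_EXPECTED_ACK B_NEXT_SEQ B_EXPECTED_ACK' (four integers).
After event 0: A_seq=5147 A_ack=7000 B_seq=7000 B_ack=5147
After event 1: A_seq=5317 A_ack=7000 B_seq=7000 B_ack=5317
After event 2: A_seq=5419 A_ack=7000 B_seq=7000 B_ack=5317

5419 7000 7000 5317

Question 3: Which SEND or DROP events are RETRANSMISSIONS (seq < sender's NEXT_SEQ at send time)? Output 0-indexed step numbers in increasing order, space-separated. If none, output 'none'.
Answer: none

Derivation:
Step 0: SEND seq=5000 -> fresh
Step 1: SEND seq=5147 -> fresh
Step 2: DROP seq=5317 -> fresh
Step 3: SEND seq=5419 -> fresh
Step 4: SEND seq=7000 -> fresh
Step 5: SEND seq=7065 -> fresh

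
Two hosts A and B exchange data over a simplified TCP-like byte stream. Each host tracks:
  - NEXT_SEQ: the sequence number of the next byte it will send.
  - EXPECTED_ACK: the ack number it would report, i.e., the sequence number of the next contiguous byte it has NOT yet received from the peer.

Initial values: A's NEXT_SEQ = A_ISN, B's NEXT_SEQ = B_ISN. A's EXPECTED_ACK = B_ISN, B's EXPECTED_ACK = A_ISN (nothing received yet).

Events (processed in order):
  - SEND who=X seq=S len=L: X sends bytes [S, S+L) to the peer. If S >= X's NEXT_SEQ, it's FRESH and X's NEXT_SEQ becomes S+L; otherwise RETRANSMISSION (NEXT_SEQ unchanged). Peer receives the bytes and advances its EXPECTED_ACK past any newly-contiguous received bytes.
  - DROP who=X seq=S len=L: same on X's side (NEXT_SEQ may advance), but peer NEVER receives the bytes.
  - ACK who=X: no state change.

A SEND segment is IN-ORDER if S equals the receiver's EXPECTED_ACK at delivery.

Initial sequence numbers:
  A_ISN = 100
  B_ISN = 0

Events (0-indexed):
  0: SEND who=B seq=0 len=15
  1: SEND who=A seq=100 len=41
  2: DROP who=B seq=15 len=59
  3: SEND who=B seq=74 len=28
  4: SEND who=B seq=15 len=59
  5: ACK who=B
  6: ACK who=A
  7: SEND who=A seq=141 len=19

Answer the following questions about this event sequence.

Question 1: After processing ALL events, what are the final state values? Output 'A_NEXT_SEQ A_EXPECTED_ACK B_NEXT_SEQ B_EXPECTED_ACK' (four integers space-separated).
After event 0: A_seq=100 A_ack=15 B_seq=15 B_ack=100
After event 1: A_seq=141 A_ack=15 B_seq=15 B_ack=141
After event 2: A_seq=141 A_ack=15 B_seq=74 B_ack=141
After event 3: A_seq=141 A_ack=15 B_seq=102 B_ack=141
After event 4: A_seq=141 A_ack=102 B_seq=102 B_ack=141
After event 5: A_seq=141 A_ack=102 B_seq=102 B_ack=141
After event 6: A_seq=141 A_ack=102 B_seq=102 B_ack=141
After event 7: A_seq=160 A_ack=102 B_seq=102 B_ack=160

Answer: 160 102 102 160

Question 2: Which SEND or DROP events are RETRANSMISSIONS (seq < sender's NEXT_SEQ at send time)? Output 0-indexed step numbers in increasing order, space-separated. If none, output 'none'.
Step 0: SEND seq=0 -> fresh
Step 1: SEND seq=100 -> fresh
Step 2: DROP seq=15 -> fresh
Step 3: SEND seq=74 -> fresh
Step 4: SEND seq=15 -> retransmit
Step 7: SEND seq=141 -> fresh

Answer: 4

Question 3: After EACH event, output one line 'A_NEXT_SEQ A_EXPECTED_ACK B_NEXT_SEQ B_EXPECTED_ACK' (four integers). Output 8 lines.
100 15 15 100
141 15 15 141
141 15 74 141
141 15 102 141
141 102 102 141
141 102 102 141
141 102 102 141
160 102 102 160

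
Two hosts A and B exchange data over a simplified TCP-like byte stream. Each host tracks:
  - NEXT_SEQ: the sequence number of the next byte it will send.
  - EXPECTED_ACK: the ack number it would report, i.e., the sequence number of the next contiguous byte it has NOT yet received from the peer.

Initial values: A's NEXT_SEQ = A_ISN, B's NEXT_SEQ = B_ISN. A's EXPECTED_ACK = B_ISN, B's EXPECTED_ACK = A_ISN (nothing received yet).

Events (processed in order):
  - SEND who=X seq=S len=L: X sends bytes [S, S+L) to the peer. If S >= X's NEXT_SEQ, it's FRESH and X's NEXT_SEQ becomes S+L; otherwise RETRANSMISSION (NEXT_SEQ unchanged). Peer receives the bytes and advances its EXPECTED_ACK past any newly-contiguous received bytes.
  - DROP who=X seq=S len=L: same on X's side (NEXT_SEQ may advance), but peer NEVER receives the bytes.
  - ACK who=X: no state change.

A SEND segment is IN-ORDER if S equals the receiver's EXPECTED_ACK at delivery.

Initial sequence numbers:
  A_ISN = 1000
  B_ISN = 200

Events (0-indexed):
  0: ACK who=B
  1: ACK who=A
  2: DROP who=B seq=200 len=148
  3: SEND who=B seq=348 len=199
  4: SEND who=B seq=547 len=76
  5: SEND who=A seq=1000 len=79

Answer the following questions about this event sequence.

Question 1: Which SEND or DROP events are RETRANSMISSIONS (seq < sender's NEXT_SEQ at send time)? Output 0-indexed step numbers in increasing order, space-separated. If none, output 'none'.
Step 2: DROP seq=200 -> fresh
Step 3: SEND seq=348 -> fresh
Step 4: SEND seq=547 -> fresh
Step 5: SEND seq=1000 -> fresh

Answer: none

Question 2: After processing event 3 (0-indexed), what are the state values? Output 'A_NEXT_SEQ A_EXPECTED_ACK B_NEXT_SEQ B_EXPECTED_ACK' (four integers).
After event 0: A_seq=1000 A_ack=200 B_seq=200 B_ack=1000
After event 1: A_seq=1000 A_ack=200 B_seq=200 B_ack=1000
After event 2: A_seq=1000 A_ack=200 B_seq=348 B_ack=1000
After event 3: A_seq=1000 A_ack=200 B_seq=547 B_ack=1000

1000 200 547 1000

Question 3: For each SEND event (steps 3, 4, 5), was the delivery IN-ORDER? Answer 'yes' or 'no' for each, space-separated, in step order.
Step 3: SEND seq=348 -> out-of-order
Step 4: SEND seq=547 -> out-of-order
Step 5: SEND seq=1000 -> in-order

Answer: no no yes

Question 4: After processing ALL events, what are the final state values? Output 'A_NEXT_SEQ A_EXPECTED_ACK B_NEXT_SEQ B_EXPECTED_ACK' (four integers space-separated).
Answer: 1079 200 623 1079

Derivation:
After event 0: A_seq=1000 A_ack=200 B_seq=200 B_ack=1000
After event 1: A_seq=1000 A_ack=200 B_seq=200 B_ack=1000
After event 2: A_seq=1000 A_ack=200 B_seq=348 B_ack=1000
After event 3: A_seq=1000 A_ack=200 B_seq=547 B_ack=1000
After event 4: A_seq=1000 A_ack=200 B_seq=623 B_ack=1000
After event 5: A_seq=1079 A_ack=200 B_seq=623 B_ack=1079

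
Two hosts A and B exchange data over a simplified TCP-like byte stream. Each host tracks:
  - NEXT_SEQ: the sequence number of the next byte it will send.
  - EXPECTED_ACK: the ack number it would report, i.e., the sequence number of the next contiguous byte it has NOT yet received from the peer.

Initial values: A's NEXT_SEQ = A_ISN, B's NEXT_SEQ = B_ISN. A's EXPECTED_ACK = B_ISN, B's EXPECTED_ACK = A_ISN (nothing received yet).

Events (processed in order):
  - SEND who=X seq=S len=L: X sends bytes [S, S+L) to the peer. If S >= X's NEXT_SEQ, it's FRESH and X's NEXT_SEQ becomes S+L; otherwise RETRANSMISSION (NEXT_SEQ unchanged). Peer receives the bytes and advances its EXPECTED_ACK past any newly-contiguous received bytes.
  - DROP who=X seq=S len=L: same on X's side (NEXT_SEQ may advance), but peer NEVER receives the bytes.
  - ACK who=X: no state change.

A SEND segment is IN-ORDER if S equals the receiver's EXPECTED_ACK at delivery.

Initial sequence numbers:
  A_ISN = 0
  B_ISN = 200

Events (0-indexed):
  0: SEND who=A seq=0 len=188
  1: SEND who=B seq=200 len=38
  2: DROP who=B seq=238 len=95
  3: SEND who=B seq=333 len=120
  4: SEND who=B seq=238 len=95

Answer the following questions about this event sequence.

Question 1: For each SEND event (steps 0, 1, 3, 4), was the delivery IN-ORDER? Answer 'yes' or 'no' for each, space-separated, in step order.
Step 0: SEND seq=0 -> in-order
Step 1: SEND seq=200 -> in-order
Step 3: SEND seq=333 -> out-of-order
Step 4: SEND seq=238 -> in-order

Answer: yes yes no yes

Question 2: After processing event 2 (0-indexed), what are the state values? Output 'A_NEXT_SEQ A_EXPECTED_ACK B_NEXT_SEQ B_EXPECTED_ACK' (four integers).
After event 0: A_seq=188 A_ack=200 B_seq=200 B_ack=188
After event 1: A_seq=188 A_ack=238 B_seq=238 B_ack=188
After event 2: A_seq=188 A_ack=238 B_seq=333 B_ack=188

188 238 333 188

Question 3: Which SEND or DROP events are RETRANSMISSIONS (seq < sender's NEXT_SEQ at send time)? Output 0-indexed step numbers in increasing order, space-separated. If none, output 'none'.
Answer: 4

Derivation:
Step 0: SEND seq=0 -> fresh
Step 1: SEND seq=200 -> fresh
Step 2: DROP seq=238 -> fresh
Step 3: SEND seq=333 -> fresh
Step 4: SEND seq=238 -> retransmit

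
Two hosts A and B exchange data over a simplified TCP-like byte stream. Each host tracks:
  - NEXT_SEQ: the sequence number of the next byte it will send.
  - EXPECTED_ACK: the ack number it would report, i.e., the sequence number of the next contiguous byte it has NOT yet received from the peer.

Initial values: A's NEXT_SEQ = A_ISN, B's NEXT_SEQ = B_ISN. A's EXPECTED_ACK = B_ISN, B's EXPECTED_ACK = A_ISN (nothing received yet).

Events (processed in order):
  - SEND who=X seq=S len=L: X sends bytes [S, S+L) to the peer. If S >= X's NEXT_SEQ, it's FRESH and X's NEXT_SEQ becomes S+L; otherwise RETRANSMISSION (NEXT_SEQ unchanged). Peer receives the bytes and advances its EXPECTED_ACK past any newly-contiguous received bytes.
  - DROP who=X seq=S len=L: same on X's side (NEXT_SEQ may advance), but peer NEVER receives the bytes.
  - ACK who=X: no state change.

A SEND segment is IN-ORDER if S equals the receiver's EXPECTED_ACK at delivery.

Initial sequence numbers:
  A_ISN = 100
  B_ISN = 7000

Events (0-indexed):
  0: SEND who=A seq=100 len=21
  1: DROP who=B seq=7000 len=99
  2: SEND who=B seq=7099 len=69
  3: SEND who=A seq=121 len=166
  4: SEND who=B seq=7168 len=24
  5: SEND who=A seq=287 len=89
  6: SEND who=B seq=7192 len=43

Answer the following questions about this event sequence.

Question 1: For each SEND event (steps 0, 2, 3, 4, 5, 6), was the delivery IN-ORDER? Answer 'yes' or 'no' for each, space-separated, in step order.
Answer: yes no yes no yes no

Derivation:
Step 0: SEND seq=100 -> in-order
Step 2: SEND seq=7099 -> out-of-order
Step 3: SEND seq=121 -> in-order
Step 4: SEND seq=7168 -> out-of-order
Step 5: SEND seq=287 -> in-order
Step 6: SEND seq=7192 -> out-of-order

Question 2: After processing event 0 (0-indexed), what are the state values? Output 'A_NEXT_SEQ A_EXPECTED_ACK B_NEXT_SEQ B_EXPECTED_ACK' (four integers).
After event 0: A_seq=121 A_ack=7000 B_seq=7000 B_ack=121

121 7000 7000 121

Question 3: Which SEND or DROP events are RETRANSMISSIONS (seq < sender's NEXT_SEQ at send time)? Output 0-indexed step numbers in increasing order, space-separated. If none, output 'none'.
Answer: none

Derivation:
Step 0: SEND seq=100 -> fresh
Step 1: DROP seq=7000 -> fresh
Step 2: SEND seq=7099 -> fresh
Step 3: SEND seq=121 -> fresh
Step 4: SEND seq=7168 -> fresh
Step 5: SEND seq=287 -> fresh
Step 6: SEND seq=7192 -> fresh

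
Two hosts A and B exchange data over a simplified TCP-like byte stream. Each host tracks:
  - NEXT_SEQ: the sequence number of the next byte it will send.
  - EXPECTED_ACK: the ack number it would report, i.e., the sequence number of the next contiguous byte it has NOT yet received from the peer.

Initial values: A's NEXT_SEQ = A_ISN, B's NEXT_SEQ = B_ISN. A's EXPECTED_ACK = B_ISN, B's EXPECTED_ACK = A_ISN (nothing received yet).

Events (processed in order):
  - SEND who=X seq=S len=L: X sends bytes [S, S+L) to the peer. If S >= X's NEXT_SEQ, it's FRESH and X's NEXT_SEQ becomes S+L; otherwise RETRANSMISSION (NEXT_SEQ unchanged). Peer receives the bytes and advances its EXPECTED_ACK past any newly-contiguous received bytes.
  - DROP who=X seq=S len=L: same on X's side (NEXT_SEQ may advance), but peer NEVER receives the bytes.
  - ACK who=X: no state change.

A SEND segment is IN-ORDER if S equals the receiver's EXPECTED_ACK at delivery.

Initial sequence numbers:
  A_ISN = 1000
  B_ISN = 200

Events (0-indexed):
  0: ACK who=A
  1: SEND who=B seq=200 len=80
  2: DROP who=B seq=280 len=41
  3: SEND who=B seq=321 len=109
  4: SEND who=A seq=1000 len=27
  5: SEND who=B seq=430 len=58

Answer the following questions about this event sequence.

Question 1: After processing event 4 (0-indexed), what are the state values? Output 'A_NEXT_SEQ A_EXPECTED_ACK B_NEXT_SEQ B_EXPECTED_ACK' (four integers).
After event 0: A_seq=1000 A_ack=200 B_seq=200 B_ack=1000
After event 1: A_seq=1000 A_ack=280 B_seq=280 B_ack=1000
After event 2: A_seq=1000 A_ack=280 B_seq=321 B_ack=1000
After event 3: A_seq=1000 A_ack=280 B_seq=430 B_ack=1000
After event 4: A_seq=1027 A_ack=280 B_seq=430 B_ack=1027

1027 280 430 1027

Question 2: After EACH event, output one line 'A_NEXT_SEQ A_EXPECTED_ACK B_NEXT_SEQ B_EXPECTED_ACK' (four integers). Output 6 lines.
1000 200 200 1000
1000 280 280 1000
1000 280 321 1000
1000 280 430 1000
1027 280 430 1027
1027 280 488 1027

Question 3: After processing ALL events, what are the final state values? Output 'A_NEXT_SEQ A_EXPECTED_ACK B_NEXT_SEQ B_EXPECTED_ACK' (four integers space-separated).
After event 0: A_seq=1000 A_ack=200 B_seq=200 B_ack=1000
After event 1: A_seq=1000 A_ack=280 B_seq=280 B_ack=1000
After event 2: A_seq=1000 A_ack=280 B_seq=321 B_ack=1000
After event 3: A_seq=1000 A_ack=280 B_seq=430 B_ack=1000
After event 4: A_seq=1027 A_ack=280 B_seq=430 B_ack=1027
After event 5: A_seq=1027 A_ack=280 B_seq=488 B_ack=1027

Answer: 1027 280 488 1027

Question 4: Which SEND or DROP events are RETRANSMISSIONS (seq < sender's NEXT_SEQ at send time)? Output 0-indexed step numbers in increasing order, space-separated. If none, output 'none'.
Answer: none

Derivation:
Step 1: SEND seq=200 -> fresh
Step 2: DROP seq=280 -> fresh
Step 3: SEND seq=321 -> fresh
Step 4: SEND seq=1000 -> fresh
Step 5: SEND seq=430 -> fresh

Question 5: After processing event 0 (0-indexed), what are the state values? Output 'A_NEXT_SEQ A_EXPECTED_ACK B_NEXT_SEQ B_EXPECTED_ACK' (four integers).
After event 0: A_seq=1000 A_ack=200 B_seq=200 B_ack=1000

1000 200 200 1000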